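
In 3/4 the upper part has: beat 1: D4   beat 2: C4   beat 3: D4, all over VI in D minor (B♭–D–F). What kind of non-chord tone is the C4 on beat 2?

The harmony at that moment is B♭ major triad (B♭, D, F); C4 is not a chord tone.
It is approached by step down from D4 and left by step up to D4.
Step away and step back to the same note — a neighbor tone (lower neighbor).

Lower neighbor tone.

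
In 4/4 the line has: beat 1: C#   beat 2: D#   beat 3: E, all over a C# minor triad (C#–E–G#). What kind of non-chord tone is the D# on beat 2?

The harmony at that moment is C# minor triad (C#, E, G#); D# is not a chord tone.
It is approached by step up from C# and left by step up to E.
Step in, step out in the same direction — a passing tone.

Passing tone.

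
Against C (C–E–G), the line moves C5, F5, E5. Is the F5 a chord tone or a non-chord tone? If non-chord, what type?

The harmony at that moment is C major triad (C, E, G); F5 is not a chord tone.
It is approached by leap up from C5 and left by step down to E5.
Leap in, step out — an appoggiatura.

Non-chord tone — an appoggiatura.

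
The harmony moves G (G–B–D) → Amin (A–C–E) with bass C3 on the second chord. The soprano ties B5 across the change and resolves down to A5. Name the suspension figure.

At the second chord the bass is C3. The suspended B5 lies a seventh above the bass; after resolving down by step to A5, the interval above the bass becomes a sixth.
Suspension figures are named by those two intervals: 7–6.

7–6 suspension.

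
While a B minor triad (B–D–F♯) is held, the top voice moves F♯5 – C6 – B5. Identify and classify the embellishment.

The harmony at that moment is B minor triad (B, D, F♯); C6 is not a chord tone.
It is approached by leap up from F♯5 and left by step down to B5.
Leap in, step out — an appoggiatura.

C6 is an appoggiatura.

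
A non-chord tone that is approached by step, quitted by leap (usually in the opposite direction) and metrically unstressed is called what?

Escape tone.

Approach: by step. Departure: by leap. Metric position: weak.
Step in, leap out, from a weak position — an escape tone (échappée). (It is the mirror image of the appoggiatura, which leaps in and steps out on a strong beat.)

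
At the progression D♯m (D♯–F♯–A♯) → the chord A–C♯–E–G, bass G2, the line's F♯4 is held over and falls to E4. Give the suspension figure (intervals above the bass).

At the second chord the bass is G2. The suspended F♯4 lies a seventh above the bass; after resolving down by step to E4, the interval above the bass becomes a sixth.
Suspension figures are named by those two intervals: 7–6.

7–6 suspension.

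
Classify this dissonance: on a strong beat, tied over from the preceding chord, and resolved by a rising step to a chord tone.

Approach: by preparation — the pitch is first a chord tone, then held (tied or repeated) while the harmony changes under it. Departure: up by step. Metric position: strong.
A prepared dissonance that resolves upward by step — a retardation. (The same figure resolving downward would be a suspension.)

Retardation.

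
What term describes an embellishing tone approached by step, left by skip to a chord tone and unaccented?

Approach: by step. Departure: by leap. Metric position: weak.
Step in, leap out, from a weak position — an escape tone (échappée). (It is the mirror image of the appoggiatura, which leaps in and steps out on a strong beat.)

Escape tone.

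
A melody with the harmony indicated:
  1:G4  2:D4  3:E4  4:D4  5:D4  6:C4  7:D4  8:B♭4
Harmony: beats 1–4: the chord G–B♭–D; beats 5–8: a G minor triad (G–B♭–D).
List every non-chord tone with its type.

The harmony at that moment is G minor triad (G, B♭, D); E4 is not a chord tone.
It is approached by step up from D4 and left by step down to D4.
Step away and step back to the same note — a neighbor tone (upper neighbor).
The harmony at that moment is G minor triad (G, B♭, D); C4 is not a chord tone.
It is approached by step down from D4 and left by step up to D4.
Step away and step back to the same note — a neighbor tone (lower neighbor).

E4 (beat 3) — neighbor tone; C4 (beat 6) — neighbor tone.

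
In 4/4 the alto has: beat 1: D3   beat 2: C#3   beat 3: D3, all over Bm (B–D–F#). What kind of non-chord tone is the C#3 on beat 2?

Lower neighbor tone.

The harmony at that moment is B minor triad (B, D, F#); C#3 is not a chord tone.
It is approached by step down from D3 and left by step up to D3.
Step away and step back to the same note — a neighbor tone (lower neighbor).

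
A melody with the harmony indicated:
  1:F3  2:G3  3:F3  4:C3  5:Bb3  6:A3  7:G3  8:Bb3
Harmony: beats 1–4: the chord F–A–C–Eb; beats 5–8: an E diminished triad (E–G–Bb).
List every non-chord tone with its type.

G3 (beat 2) — neighbor tone; A3 (beat 6) — passing tone.

The harmony at that moment is F dominant seventh chord (F, A, C, Eb); G3 is not a chord tone.
It is approached by step up from F3 and left by step down to F3.
Step away and step back to the same note — a neighbor tone (upper neighbor).
The harmony at that moment is E diminished triad (E, G, Bb); A3 is not a chord tone.
It is approached by step down from Bb3 and left by step down to G3.
Step in, step out in the same direction — a passing tone.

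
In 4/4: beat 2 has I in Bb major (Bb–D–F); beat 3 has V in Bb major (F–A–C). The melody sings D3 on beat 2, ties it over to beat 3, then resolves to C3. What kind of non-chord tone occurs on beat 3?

The harmony at that moment is F major triad (F, A, C); D3 is not a chord tone.
It is held over (the same pitch as the preceding D3) and left by step down to C3.
Held over from the previous chord and resolving down by step — a suspension.

Suspension.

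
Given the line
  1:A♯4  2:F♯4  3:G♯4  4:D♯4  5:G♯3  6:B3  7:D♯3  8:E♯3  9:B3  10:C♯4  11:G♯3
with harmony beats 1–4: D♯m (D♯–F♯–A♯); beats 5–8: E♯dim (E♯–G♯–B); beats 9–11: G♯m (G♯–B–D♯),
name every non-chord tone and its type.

G♯4 (beat 3) — escape tone; D♯3 (beat 7) — appoggiatura; C♯4 (beat 10) — escape tone.

The harmony at that moment is D♯ minor triad (D♯, F♯, A♯); G♯4 is not a chord tone.
It is approached by step up from F♯4 and left by leap down to D♯4.
Step in, leap out — an escape tone.
The harmony at that moment is E♯ diminished triad (E♯, G♯, B); D♯3 is not a chord tone.
It is approached by leap down from B3 and left by step up to E♯3.
Leap in, step out — an appoggiatura.
The harmony at that moment is G♯ minor triad (G♯, B, D♯); C♯4 is not a chord tone.
It is approached by step up from B3 and left by leap down to G♯3.
Step in, leap out — an escape tone.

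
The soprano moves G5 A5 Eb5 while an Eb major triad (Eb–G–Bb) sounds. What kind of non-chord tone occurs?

The harmony at that moment is Eb major triad (Eb, G, Bb); A5 is not a chord tone.
It is approached by step up from G5 and left by leap down to Eb5.
Step in, leap out — an escape tone.

A5 is an escape tone.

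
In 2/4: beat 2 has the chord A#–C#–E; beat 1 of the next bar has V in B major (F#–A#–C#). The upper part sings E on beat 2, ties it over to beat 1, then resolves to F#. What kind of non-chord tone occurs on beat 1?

The harmony at that moment is F# major triad (F#, A#, C#); E is not a chord tone.
It is held over (the same pitch as the preceding E) and left by step up to F#.
Held over from the previous chord and resolving up by step — a retardation.

Retardation.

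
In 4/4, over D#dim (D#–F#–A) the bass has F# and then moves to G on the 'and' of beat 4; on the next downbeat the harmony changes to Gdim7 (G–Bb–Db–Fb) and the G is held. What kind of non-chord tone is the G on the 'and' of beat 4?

The harmony at that moment is D# diminished triad (D#, F#, A); G is not a chord tone.
It is approached by step up from F# and then sustained as the same pitch into the next harmony.
Arriving early and becoming a chord tone when the harmony changes — an anticipation.

Anticipation.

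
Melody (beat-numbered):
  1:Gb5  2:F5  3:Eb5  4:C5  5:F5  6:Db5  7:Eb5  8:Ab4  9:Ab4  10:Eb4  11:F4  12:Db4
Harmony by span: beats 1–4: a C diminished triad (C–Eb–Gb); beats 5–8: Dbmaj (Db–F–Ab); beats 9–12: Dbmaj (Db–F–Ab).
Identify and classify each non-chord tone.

The harmony at that moment is C diminished triad (C, Eb, Gb); F5 is not a chord tone.
It is approached by step down from Gb5 and left by step down to Eb5.
Step in, step out in the same direction — a passing tone.
The harmony at that moment is Db major triad (Db, F, Ab); Eb5 is not a chord tone.
It is approached by step up from Db5 and left by leap down to Ab4.
Step in, leap out — an escape tone.
The harmony at that moment is Db major triad (Db, F, Ab); Eb4 is not a chord tone.
It is approached by leap down from Ab4 and left by step up to F4.
Leap in, step out — an appoggiatura.

F5 (beat 2) — passing tone; Eb5 (beat 7) — escape tone; Eb4 (beat 10) — appoggiatura.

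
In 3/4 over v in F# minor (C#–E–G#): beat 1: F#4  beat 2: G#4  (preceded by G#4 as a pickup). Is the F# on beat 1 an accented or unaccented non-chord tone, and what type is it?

The harmony at that moment is C# minor triad (C#, E, G#); F#4 is not a chord tone.
It is approached by step down from G#4 and left by step up to G#4.
Step away and step back to the same note — a neighbor tone (lower neighbor).
It falls on the downbeat, so it is accented.

Accented neighbor tone.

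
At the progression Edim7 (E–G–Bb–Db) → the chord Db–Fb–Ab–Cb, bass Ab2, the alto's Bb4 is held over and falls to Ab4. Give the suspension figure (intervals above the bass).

At the second chord the bass is Ab2. The suspended Bb4 lies a ninth above the bass; after resolving down by step to Ab4, the interval above the bass becomes an octave.
Suspension figures are named by those two intervals: 9–8.

9–8 suspension.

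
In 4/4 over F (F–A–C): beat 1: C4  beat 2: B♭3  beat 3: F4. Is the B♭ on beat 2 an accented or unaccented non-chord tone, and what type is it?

The harmony at that moment is F major triad (F, A, C); B♭3 is not a chord tone.
It is approached by step down from C4 and left by leap up to F4.
Step in, leap out — an escape tone.
It falls on a weak beat, so it is unaccented.

Unaccented escape tone.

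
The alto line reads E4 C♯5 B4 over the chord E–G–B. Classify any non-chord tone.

The harmony at that moment is E minor triad (E, G, B); C♯5 is not a chord tone.
It is approached by leap up from E4 and left by step down to B4.
Leap in, step out — an appoggiatura.

C♯5 is an appoggiatura.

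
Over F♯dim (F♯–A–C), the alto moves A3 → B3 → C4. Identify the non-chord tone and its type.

The harmony at that moment is F♯ diminished triad (F♯, A, C); B3 is not a chord tone.
It is approached by step up from A3 and left by step up to C4.
Step in, step out in the same direction — a passing tone.

B3 is a passing tone.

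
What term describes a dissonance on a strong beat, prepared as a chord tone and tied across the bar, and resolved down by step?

Approach: by preparation — the pitch is first a chord tone, then held (tied or repeated) while the harmony changes under it. Departure: down by step. Metric position: strong.
A prepared dissonance that resolves downward by step — a suspension. (The same figure resolving upward would be a retardation.)

Suspension.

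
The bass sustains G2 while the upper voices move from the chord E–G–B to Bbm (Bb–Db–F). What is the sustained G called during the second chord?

Pedal tone (pedal point).

The harmony at that moment is Bb minor triad (Bb, Db, F); G2 is not a chord tone.
It is held over (the same pitch as the preceding G2) and then sustained as the same pitch into the next harmony.
Sustained through a change of harmony — a pedal tone.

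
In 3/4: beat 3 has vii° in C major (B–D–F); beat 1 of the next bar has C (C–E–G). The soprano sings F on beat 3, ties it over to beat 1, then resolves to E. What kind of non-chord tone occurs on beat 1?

The harmony at that moment is C major triad (C, E, G); F is not a chord tone.
It is held over (the same pitch as the preceding F) and left by step down to E.
Held over from the previous chord and resolving down by step — a suspension.

Suspension.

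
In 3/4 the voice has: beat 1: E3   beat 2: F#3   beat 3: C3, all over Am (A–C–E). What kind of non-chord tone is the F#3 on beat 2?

The harmony at that moment is A minor triad (A, C, E); F#3 is not a chord tone.
It is approached by step up from E3 and left by leap down to C3.
Step in, leap out, on a weak beat — an escape tone.

Escape tone.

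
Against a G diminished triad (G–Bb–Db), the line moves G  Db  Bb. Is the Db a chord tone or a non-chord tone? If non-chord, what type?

G diminished triad contains G, Bb, Db; Db is the fifth, so it is a chord tone.

Chord tone (the fifth of G diminished triad).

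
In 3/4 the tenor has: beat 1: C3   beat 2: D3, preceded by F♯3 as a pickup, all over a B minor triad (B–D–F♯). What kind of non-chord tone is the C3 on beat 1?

The harmony at that moment is B minor triad (B, D, F♯); C3 is not a chord tone.
It is approached by leap down from F♯3 and left by step up to D3.
Leap in, step out, metrically accented — an appoggiatura.

Appoggiatura.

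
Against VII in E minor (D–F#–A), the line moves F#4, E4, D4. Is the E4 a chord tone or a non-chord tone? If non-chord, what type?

Non-chord tone — a passing tone.

The harmony at that moment is D major triad (D, F#, A); E4 is not a chord tone.
It is approached by step down from F#4 and left by step down to D4.
Step in, step out in the same direction — a passing tone.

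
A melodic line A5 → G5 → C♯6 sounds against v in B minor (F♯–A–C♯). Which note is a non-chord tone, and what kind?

G5 is an escape tone.

The harmony at that moment is F♯ minor triad (F♯, A, C♯); G5 is not a chord tone.
It is approached by step down from A5 and left by leap up to C♯6.
Step in, leap out — an escape tone.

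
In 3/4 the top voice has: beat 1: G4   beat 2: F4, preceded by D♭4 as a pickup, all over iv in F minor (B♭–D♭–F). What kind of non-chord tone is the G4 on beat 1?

The harmony at that moment is B♭ minor triad (B♭, D♭, F); G4 is not a chord tone.
It is approached by leap up from D♭4 and left by step down to F4.
Leap in, step out, metrically accented — an appoggiatura.

Appoggiatura.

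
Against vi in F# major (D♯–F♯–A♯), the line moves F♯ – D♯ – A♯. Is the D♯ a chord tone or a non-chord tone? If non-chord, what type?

Chord tone (the root of D# minor triad).

D# minor triad contains D♯, F♯, A♯; D♯ is the root, so it is a chord tone.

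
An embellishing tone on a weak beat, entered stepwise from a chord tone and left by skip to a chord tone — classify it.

Escape tone.

Approach: by step. Departure: by leap. Metric position: weak.
Step in, leap out, from a weak position — an escape tone (échappée). (It is the mirror image of the appoggiatura, which leaps in and steps out on a strong beat.)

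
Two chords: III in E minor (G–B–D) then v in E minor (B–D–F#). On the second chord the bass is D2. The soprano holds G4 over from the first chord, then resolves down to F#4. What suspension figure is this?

4–3 suspension.

At the second chord the bass is D2. The suspended G4 lies a fourth above the bass; after resolving down by step to F#4, the interval above the bass becomes a third.
Suspension figures are named by those two intervals: 4–3.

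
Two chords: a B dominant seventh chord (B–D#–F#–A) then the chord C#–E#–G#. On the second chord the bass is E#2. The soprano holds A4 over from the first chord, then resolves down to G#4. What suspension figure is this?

At the second chord the bass is E#2. The suspended A4 lies a fourth above the bass; after resolving down by step to G#4, the interval above the bass becomes a third.
Suspension figures are named by those two intervals: 4–3.

4–3 suspension.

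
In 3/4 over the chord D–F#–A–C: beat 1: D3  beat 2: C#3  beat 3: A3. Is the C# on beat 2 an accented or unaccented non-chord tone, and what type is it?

The harmony at that moment is D dominant seventh chord (D, F#, A, C); C#3 is not a chord tone.
It is approached by step down from D3 and left by leap up to A3.
Step in, leap out — an escape tone.
It falls on a weak beat, so it is unaccented.

Unaccented escape tone.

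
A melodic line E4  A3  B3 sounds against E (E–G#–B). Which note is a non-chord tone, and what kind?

The harmony at that moment is E major triad (E, G#, B); A3 is not a chord tone.
It is approached by leap down from E4 and left by step up to B3.
Leap in, step out — an appoggiatura.

A3 is an appoggiatura.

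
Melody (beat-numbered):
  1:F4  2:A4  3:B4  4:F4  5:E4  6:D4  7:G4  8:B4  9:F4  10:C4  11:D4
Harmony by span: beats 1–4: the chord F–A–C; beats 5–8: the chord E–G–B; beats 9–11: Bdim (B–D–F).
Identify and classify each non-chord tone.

B4 (beat 3) — escape tone; D4 (beat 6) — escape tone; C4 (beat 10) — appoggiatura.

The harmony at that moment is F major triad (F, A, C); B4 is not a chord tone.
It is approached by step up from A4 and left by leap down to F4.
Step in, leap out — an escape tone.
The harmony at that moment is E minor triad (E, G, B); D4 is not a chord tone.
It is approached by step down from E4 and left by leap up to G4.
Step in, leap out — an escape tone.
The harmony at that moment is B diminished triad (B, D, F); C4 is not a chord tone.
It is approached by leap down from F4 and left by step up to D4.
Leap in, step out — an appoggiatura.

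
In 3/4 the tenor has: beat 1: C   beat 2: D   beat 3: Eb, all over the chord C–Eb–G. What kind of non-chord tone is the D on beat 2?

Passing tone.

The harmony at that moment is C minor triad (C, Eb, G); D is not a chord tone.
It is approached by step up from C and left by step up to Eb.
Step in, step out in the same direction — a passing tone.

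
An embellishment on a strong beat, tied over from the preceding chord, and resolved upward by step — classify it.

Retardation.

Approach: by preparation — the pitch is first a chord tone, then held (tied or repeated) while the harmony changes under it. Departure: up by step. Metric position: strong.
A prepared dissonance that resolves upward by step — a retardation. (The same figure resolving downward would be a suspension.)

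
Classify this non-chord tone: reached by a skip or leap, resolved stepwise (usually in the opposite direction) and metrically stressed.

Appoggiatura.

Approach: by leap. Departure: by step. Metric position: strong.
Leap in, step out, in a metrically strong position — an appoggiatura. (It is the mirror image of the escape tone, which steps in and leaps out from a weak position.)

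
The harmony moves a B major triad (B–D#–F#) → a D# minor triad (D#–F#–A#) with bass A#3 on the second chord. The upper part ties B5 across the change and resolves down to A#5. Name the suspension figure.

9–8 suspension.

At the second chord the bass is A#3. The suspended B5 lies a ninth above the bass; after resolving down by step to A#5, the interval above the bass becomes an octave.
Suspension figures are named by those two intervals: 9–8.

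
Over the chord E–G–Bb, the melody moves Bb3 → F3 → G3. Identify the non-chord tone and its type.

F3 is an appoggiatura.

The harmony at that moment is E diminished triad (E, G, Bb); F3 is not a chord tone.
It is approached by leap down from Bb3 and left by step up to G3.
Leap in, step out — an appoggiatura.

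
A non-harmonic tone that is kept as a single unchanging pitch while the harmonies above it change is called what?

Approach: none. Departure: none — a single pitch is sustained while the chords change around it, passing through harmonies that do not contain it.
No melodic motion at all; the dissonance is created entirely by the moving harmonies against the stationary note — a pedal tone (pedal point).

Pedal tone.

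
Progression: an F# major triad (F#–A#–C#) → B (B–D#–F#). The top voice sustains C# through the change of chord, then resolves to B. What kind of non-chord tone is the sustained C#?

The harmony at that moment is B major triad (B, D#, F#); C# is not a chord tone.
It is held over (the same pitch as the preceding C#) and left by step down to B.
Held over from the previous chord and resolving down by step — a suspension.

C# is a suspension.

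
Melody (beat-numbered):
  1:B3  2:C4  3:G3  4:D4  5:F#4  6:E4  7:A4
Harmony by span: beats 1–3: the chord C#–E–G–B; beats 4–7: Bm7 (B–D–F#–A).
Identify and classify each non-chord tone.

C4 (beat 2) — escape tone; E4 (beat 6) — escape tone.

The harmony at that moment is C# half-diminished seventh chord (C#, E, G, B); C4 is not a chord tone.
It is approached by step up from B3 and left by leap down to G3.
Step in, leap out — an escape tone.
The harmony at that moment is B minor seventh chord (B, D, F#, A); E4 is not a chord tone.
It is approached by step down from F#4 and left by leap up to A4.
Step in, leap out — an escape tone.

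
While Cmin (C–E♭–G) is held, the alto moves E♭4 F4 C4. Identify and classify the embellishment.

The harmony at that moment is C minor triad (C, E♭, G); F4 is not a chord tone.
It is approached by step up from E♭4 and left by leap down to C4.
Step in, leap out — an escape tone.

F4 is an escape tone.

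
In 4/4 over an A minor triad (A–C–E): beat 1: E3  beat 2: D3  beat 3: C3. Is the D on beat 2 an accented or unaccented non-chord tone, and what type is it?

The harmony at that moment is A minor triad (A, C, E); D3 is not a chord tone.
It is approached by step down from E3 and left by step down to C3.
Step in, step out in the same direction — a passing tone.
It falls on a weak beat, so it is unaccented.

Unaccented passing tone.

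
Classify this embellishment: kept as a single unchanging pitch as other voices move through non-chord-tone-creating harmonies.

Approach: none. Departure: none — a single pitch is sustained while the chords change around it, passing through harmonies that do not contain it.
No melodic motion at all; the dissonance is created entirely by the moving harmonies against the stationary note — a pedal tone (pedal point).

Pedal tone.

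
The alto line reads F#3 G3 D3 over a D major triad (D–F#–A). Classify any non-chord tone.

G3 is an escape tone.

The harmony at that moment is D major triad (D, F#, A); G3 is not a chord tone.
It is approached by step up from F#3 and left by leap down to D3.
Step in, leap out — an escape tone.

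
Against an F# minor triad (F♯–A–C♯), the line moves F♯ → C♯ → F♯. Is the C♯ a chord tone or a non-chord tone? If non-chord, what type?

Chord tone (the fifth of F# minor triad).

F# minor triad contains F♯, A, C♯; C♯ is the fifth, so it is a chord tone.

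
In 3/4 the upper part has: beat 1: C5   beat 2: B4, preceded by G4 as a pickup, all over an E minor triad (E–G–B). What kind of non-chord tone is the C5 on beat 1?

The harmony at that moment is E minor triad (E, G, B); C5 is not a chord tone.
It is approached by leap up from G4 and left by step down to B4.
Leap in, step out, metrically accented — an appoggiatura.

Appoggiatura.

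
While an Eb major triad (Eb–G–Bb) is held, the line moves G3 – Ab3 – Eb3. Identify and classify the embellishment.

The harmony at that moment is Eb major triad (Eb, G, Bb); Ab3 is not a chord tone.
It is approached by step up from G3 and left by leap down to Eb3.
Step in, leap out — an escape tone.

Ab3 is an escape tone.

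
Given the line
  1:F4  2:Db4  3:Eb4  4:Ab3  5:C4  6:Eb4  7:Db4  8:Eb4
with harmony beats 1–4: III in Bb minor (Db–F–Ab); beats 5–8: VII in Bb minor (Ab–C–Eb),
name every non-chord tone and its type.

The harmony at that moment is Db major triad (Db, F, Ab); Eb4 is not a chord tone.
It is approached by step up from Db4 and left by leap down to Ab3.
Step in, leap out — an escape tone.
The harmony at that moment is Ab major triad (Ab, C, Eb); Db4 is not a chord tone.
It is approached by step down from Eb4 and left by step up to Eb4.
Step away and step back to the same note — a neighbor tone (lower neighbor).

Eb4 (beat 3) — escape tone; Db4 (beat 7) — neighbor tone.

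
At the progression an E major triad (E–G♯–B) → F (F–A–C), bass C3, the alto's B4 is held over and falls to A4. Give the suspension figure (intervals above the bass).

7–6 suspension.

At the second chord the bass is C3. The suspended B4 lies a seventh above the bass; after resolving down by step to A4, the interval above the bass becomes a sixth.
Suspension figures are named by those two intervals: 7–6.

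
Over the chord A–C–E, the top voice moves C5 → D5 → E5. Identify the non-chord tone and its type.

D5 is a passing tone.

The harmony at that moment is A minor triad (A, C, E); D5 is not a chord tone.
It is approached by step up from C5 and left by step up to E5.
Step in, step out in the same direction — a passing tone.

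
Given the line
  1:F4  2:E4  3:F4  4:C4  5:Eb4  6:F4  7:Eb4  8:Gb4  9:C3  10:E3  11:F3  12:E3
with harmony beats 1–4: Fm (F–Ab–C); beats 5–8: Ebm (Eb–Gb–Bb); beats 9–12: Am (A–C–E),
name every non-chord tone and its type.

The harmony at that moment is F minor triad (F, Ab, C); E4 is not a chord tone.
It is approached by step down from F4 and left by step up to F4.
Step away and step back to the same note — a neighbor tone (lower neighbor).
The harmony at that moment is Eb minor triad (Eb, Gb, Bb); F4 is not a chord tone.
It is approached by step up from Eb4 and left by step down to Eb4.
Step away and step back to the same note — a neighbor tone (upper neighbor).
The harmony at that moment is A minor triad (A, C, E); F3 is not a chord tone.
It is approached by step up from E3 and left by step down to E3.
Step away and step back to the same note — a neighbor tone (upper neighbor).

E4 (beat 2) — neighbor tone; F4 (beat 6) — neighbor tone; F3 (beat 11) — neighbor tone.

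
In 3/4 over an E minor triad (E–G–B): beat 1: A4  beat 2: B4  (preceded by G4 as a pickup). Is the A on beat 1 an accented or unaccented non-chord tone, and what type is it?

The harmony at that moment is E minor triad (E, G, B); A4 is not a chord tone.
It is approached by step up from G4 and left by step up to B4.
Step in, step out in the same direction — a passing tone.
It falls on the downbeat, so it is accented.

Accented passing tone.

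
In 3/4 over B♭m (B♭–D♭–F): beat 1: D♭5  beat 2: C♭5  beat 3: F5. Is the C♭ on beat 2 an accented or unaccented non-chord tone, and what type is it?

The harmony at that moment is B♭ minor triad (B♭, D♭, F); C♭5 is not a chord tone.
It is approached by step down from D♭5 and left by leap up to F5.
Step in, leap out — an escape tone.
It falls on a weak beat, so it is unaccented.

Unaccented escape tone.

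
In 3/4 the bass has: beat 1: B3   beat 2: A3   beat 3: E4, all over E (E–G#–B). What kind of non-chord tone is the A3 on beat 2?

The harmony at that moment is E major triad (E, G#, B); A3 is not a chord tone.
It is approached by step down from B3 and left by leap up to E4.
Step in, leap out, on a weak beat — an escape tone.

Escape tone.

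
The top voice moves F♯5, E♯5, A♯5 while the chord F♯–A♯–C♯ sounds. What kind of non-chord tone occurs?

E♯5 is an escape tone.

The harmony at that moment is F♯ major triad (F♯, A♯, C♯); E♯5 is not a chord tone.
It is approached by step down from F♯5 and left by leap up to A♯5.
Step in, leap out — an escape tone.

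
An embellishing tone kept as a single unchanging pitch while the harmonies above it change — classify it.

Approach: none. Departure: none — a single pitch is sustained while the chords change around it, passing through harmonies that do not contain it.
No melodic motion at all; the dissonance is created entirely by the moving harmonies against the stationary note — a pedal tone (pedal point).

Pedal tone.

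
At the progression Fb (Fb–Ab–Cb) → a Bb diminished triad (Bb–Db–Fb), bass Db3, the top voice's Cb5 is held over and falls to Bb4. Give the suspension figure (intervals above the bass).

7–6 suspension.

At the second chord the bass is Db3. The suspended Cb5 lies a seventh above the bass; after resolving down by step to Bb4, the interval above the bass becomes a sixth.
Suspension figures are named by those two intervals: 7–6.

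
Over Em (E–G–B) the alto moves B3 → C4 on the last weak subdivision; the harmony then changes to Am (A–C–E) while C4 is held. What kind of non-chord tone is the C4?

The harmony at that moment is E minor triad (E, G, B); C4 is not a chord tone.
It is approached by step up from B3 and then sustained as the same pitch into the next harmony.
Arriving early and becoming a chord tone when the harmony changes — an anticipation.

C4 is an anticipation.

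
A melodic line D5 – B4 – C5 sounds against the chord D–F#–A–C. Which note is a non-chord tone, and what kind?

B4 is an appoggiatura.

The harmony at that moment is D dominant seventh chord (D, F#, A, C); B4 is not a chord tone.
It is approached by leap down from D5 and left by step up to C5.
Leap in, step out — an appoggiatura.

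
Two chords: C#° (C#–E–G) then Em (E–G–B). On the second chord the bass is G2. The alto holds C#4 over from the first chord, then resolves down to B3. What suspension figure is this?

At the second chord the bass is G2. The suspended C#4 lies a fourth above the bass; after resolving down by step to B3, the interval above the bass becomes a third.
Suspension figures are named by those two intervals: 4–3.

4–3 suspension.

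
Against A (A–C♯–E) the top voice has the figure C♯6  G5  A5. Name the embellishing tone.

The harmony at that moment is A major triad (A, C♯, E); G5 is not a chord tone.
It is approached by leap down from C♯6 and left by step up to A5.
Leap in, step out — an appoggiatura.

G5 is an appoggiatura.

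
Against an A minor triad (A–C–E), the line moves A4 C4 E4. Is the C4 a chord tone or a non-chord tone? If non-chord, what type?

A minor triad contains A, C, E; C is the third, so it is a chord tone.

Chord tone (the third of A minor triad).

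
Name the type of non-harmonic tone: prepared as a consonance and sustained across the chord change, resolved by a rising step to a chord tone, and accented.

Retardation.

Approach: by preparation — the pitch is first a chord tone, then held (tied or repeated) while the harmony changes under it. Departure: up by step. Metric position: strong.
A prepared dissonance that resolves upward by step — a retardation. (The same figure resolving downward would be a suspension.)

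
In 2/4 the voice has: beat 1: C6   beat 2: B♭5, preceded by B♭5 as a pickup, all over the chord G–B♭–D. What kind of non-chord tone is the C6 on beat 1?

Upper neighbor tone.

The harmony at that moment is G minor triad (G, B♭, D); C6 is not a chord tone.
It is approached by step up from B♭5 and left by step down to B♭5.
Step away and step back to the same note — a neighbor tone (upper neighbor).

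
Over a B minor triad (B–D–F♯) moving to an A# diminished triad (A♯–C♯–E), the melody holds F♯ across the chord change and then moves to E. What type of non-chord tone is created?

F♯ is a suspension.

The harmony at that moment is A♯ diminished triad (A♯, C♯, E); F♯ is not a chord tone.
It is held over (the same pitch as the preceding F♯) and left by step down to E.
Held over from the previous chord and resolving down by step — a suspension.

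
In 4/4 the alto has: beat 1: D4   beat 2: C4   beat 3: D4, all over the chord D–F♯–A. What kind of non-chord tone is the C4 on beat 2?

Lower neighbor tone.

The harmony at that moment is D major triad (D, F♯, A); C4 is not a chord tone.
It is approached by step down from D4 and left by step up to D4.
Step away and step back to the same note — a neighbor tone (lower neighbor).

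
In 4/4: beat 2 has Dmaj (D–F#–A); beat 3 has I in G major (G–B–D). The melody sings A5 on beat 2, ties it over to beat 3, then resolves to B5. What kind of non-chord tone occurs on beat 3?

The harmony at that moment is G major triad (G, B, D); A5 is not a chord tone.
It is held over (the same pitch as the preceding A5) and left by step up to B5.
Held over from the previous chord and resolving up by step — a retardation.

Retardation.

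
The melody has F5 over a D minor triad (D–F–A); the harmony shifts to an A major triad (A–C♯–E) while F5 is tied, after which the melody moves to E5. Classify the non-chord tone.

The harmony at that moment is A major triad (A, C♯, E); F5 is not a chord tone.
It is held over (the same pitch as the preceding F5) and left by step down to E5.
Held over from the previous chord and resolving down by step — a suspension.

F5 is a suspension.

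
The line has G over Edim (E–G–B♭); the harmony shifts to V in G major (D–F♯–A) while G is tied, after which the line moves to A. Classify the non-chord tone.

G is a retardation.

The harmony at that moment is D major triad (D, F♯, A); G is not a chord tone.
It is held over (the same pitch as the preceding G) and left by step up to A.
Held over from the previous chord and resolving up by step — a retardation.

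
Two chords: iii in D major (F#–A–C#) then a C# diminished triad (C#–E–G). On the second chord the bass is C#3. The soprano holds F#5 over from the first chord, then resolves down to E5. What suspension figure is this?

4–3 suspension.

At the second chord the bass is C#3. The suspended F#5 lies a fourth above the bass; after resolving down by step to E5, the interval above the bass becomes a third.
Suspension figures are named by those two intervals: 4–3.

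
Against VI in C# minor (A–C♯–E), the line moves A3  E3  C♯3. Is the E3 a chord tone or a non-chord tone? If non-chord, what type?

Chord tone (the fifth of A major triad).

A major triad contains A, C♯, E; E is the fifth, so it is a chord tone.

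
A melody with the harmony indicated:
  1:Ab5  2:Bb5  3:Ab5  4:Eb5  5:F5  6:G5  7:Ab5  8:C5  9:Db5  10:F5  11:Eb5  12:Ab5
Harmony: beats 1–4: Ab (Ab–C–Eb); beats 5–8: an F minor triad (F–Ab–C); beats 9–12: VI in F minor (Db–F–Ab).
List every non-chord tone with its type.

Bb5 (beat 2) — neighbor tone; G5 (beat 6) — passing tone; Eb5 (beat 11) — escape tone.

The harmony at that moment is Ab major triad (Ab, C, Eb); Bb5 is not a chord tone.
It is approached by step up from Ab5 and left by step down to Ab5.
Step away and step back to the same note — a neighbor tone (upper neighbor).
The harmony at that moment is F minor triad (F, Ab, C); G5 is not a chord tone.
It is approached by step up from F5 and left by step up to Ab5.
Step in, step out in the same direction — a passing tone.
The harmony at that moment is Db major triad (Db, F, Ab); Eb5 is not a chord tone.
It is approached by step down from F5 and left by leap up to Ab5.
Step in, leap out — an escape tone.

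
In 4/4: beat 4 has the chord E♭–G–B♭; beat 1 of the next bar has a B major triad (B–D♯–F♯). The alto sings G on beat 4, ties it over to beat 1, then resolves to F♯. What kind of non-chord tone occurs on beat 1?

The harmony at that moment is B major triad (B, D♯, F♯); G is not a chord tone.
It is held over (the same pitch as the preceding G) and left by step down to F♯.
Held over from the previous chord and resolving down by step — a suspension.

Suspension.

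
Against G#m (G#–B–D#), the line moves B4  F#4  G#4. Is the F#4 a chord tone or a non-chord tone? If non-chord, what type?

The harmony at that moment is G# minor triad (G#, B, D#); F#4 is not a chord tone.
It is approached by leap down from B4 and left by step up to G#4.
Leap in, step out — an appoggiatura.

Non-chord tone — an appoggiatura.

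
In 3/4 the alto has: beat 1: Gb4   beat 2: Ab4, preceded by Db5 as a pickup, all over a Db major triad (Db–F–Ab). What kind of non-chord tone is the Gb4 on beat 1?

Appoggiatura.

The harmony at that moment is Db major triad (Db, F, Ab); Gb4 is not a chord tone.
It is approached by leap down from Db5 and left by step up to Ab4.
Leap in, step out, metrically accented — an appoggiatura.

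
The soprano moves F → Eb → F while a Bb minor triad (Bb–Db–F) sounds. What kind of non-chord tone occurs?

Eb is a neighbor tone.

The harmony at that moment is Bb minor triad (Bb, Db, F); Eb is not a chord tone.
It is approached by step down from F and left by step up to F.
Step away and step back to the same note — a neighbor tone (lower neighbor).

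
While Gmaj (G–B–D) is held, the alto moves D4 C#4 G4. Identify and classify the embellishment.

The harmony at that moment is G major triad (G, B, D); C#4 is not a chord tone.
It is approached by step down from D4 and left by leap up to G4.
Step in, leap out — an escape tone.

C#4 is an escape tone.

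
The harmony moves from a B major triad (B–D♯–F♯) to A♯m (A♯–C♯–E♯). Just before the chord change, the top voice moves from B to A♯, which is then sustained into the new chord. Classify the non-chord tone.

A♯ is an anticipation.

The harmony at that moment is B major triad (B, D♯, F♯); A♯ is not a chord tone.
It is approached by step down from B and then sustained as the same pitch into the next harmony.
Arriving early and becoming a chord tone when the harmony changes — an anticipation.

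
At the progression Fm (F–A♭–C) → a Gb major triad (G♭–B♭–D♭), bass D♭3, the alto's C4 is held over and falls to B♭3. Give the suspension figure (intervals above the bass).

7–6 suspension.

At the second chord the bass is D♭3. The suspended C4 lies a seventh above the bass; after resolving down by step to B♭3, the interval above the bass becomes a sixth.
Suspension figures are named by those two intervals: 7–6.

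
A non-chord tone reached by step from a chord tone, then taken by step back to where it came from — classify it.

Approach: by step. Departure: by step in the opposite direction, back to the starting pitch.
Stepwise on both sides but reversing to return to the same chord tone — a neighbor tone. (Had it continued onward in the same direction it would be a passing tone instead.)

Neighbor tone.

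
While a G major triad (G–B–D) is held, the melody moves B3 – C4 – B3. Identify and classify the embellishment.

The harmony at that moment is G major triad (G, B, D); C4 is not a chord tone.
It is approached by step up from B3 and left by step down to B3.
Step away and step back to the same note — a neighbor tone (upper neighbor).

C4 is a neighbor tone.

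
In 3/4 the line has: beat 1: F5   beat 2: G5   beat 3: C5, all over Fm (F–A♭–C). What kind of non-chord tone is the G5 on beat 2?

The harmony at that moment is F minor triad (F, A♭, C); G5 is not a chord tone.
It is approached by step up from F5 and left by leap down to C5.
Step in, leap out, on a weak beat — an escape tone.

Escape tone.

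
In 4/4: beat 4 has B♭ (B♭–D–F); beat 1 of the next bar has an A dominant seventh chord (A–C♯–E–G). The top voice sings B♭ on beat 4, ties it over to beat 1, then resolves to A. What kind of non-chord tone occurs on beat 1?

Suspension.

The harmony at that moment is A dominant seventh chord (A, C♯, E, G); B♭ is not a chord tone.
It is held over (the same pitch as the preceding B♭) and left by step down to A.
Held over from the previous chord and resolving down by step — a suspension.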